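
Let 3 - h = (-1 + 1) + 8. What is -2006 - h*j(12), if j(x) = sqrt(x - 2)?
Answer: -2006 + 5*sqrt(10) ≈ -1990.2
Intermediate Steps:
h = -5 (h = 3 - ((-1 + 1) + 8) = 3 - (0 + 8) = 3 - 1*8 = 3 - 8 = -5)
j(x) = sqrt(-2 + x)
-2006 - h*j(12) = -2006 - (-5)*sqrt(-2 + 12) = -2006 - (-5)*sqrt(10) = -2006 + 5*sqrt(10)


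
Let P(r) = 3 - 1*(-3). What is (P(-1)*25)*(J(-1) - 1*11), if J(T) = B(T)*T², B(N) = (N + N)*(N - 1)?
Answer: -1050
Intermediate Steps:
B(N) = 2*N*(-1 + N) (B(N) = (2*N)*(-1 + N) = 2*N*(-1 + N))
P(r) = 6 (P(r) = 3 + 3 = 6)
J(T) = 2*T³*(-1 + T) (J(T) = (2*T*(-1 + T))*T² = 2*T³*(-1 + T))
(P(-1)*25)*(J(-1) - 1*11) = (6*25)*(2*(-1)³*(-1 - 1) - 1*11) = 150*(2*(-1)*(-2) - 11) = 150*(4 - 11) = 150*(-7) = -1050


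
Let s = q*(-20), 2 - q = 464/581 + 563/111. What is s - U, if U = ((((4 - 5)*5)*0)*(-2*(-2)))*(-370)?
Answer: 4992500/64491 ≈ 77.414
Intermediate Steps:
q = -249625/64491 (q = 2 - (464/581 + 563/111) = 2 - 1*378607/64491 = 2 - 378607/64491 = -249625/64491 ≈ -3.8707)
s = 4992500/64491 (s = -249625/64491*(-20) = 4992500/64491 ≈ 77.414)
U = 0 (U = ((-1*5*0)*4)*(-370) = (-5*0*4)*(-370) = (0*4)*(-370) = 0*(-370) = 0)
s - U = 4992500/64491 - 1*0 = 4992500/64491 + 0 = 4992500/64491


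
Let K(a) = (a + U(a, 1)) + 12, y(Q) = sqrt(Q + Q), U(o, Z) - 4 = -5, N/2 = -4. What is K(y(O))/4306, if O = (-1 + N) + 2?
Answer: 11/4306 + I*sqrt(14)/4306 ≈ 0.0025546 + 0.00086894*I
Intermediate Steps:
N = -8 (N = 2*(-4) = -8)
U(o, Z) = -1 (U(o, Z) = 4 - 5 = -1)
O = -7 (O = (-1 - 8) + 2 = -9 + 2 = -7)
y(Q) = sqrt(2)*sqrt(Q) (y(Q) = sqrt(2*Q) = sqrt(2)*sqrt(Q))
K(a) = 11 + a (K(a) = (a - 1) + 12 = (-1 + a) + 12 = 11 + a)
K(y(O))/4306 = (11 + sqrt(2)*sqrt(-7))/4306 = (11 + sqrt(2)*(I*sqrt(7)))*(1/4306) = (11 + I*sqrt(14))*(1/4306) = 11/4306 + I*sqrt(14)/4306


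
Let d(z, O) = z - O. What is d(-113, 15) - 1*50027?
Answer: -50155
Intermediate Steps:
d(-113, 15) - 1*50027 = (-113 - 1*15) - 1*50027 = (-113 - 15) - 50027 = -128 - 50027 = -50155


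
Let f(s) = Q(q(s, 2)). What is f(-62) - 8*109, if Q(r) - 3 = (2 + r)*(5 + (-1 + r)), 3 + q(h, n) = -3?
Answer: -861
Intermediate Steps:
q(h, n) = -6 (q(h, n) = -3 - 3 = -6)
Q(r) = 3 + (2 + r)*(4 + r) (Q(r) = 3 + (2 + r)*(5 + (-1 + r)) = 3 + (2 + r)*(4 + r))
f(s) = 11 (f(s) = 11 + (-6)**2 + 6*(-6) = 11 + 36 - 36 = 11)
f(-62) - 8*109 = 11 - 8*109 = 11 - 1*872 = 11 - 872 = -861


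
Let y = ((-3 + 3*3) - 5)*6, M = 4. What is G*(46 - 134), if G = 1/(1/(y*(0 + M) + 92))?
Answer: -10208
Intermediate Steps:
y = 6 (y = ((-3 + 9) - 5)*6 = (6 - 5)*6 = 1*6 = 6)
G = 116 (G = 1/(1/(6*(0 + 4) + 92)) = 1/(1/(6*4 + 92)) = 1/(1/(24 + 92)) = 1/(1/116) = 116)
G*(46 - 134) = 116*(46 - 134) = 116*(-88) = -10208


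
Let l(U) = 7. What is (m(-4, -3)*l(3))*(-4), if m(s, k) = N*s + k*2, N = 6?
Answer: 840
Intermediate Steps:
m(s, k) = 2*k + 6*s (m(s, k) = 6*s + k*2 = 6*s + 2*k = 2*k + 6*s)
(m(-4, -3)*l(3))*(-4) = ((2*(-3) + 6*(-4))*7)*(-4) = ((-6 - 24)*7)*(-4) = -30*7*(-4) = -210*(-4) = 840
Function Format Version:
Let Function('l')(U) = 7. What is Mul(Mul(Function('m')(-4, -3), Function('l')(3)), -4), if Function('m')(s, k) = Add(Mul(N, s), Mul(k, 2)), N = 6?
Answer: 840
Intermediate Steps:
Function('m')(s, k) = Add(Mul(2, k), Mul(6, s)) (Function('m')(s, k) = Add(Mul(6, s), Mul(k, 2)) = Add(Mul(6, s), Mul(2, k)) = Add(Mul(2, k), Mul(6, s)))
Mul(Mul(Function('m')(-4, -3), Function('l')(3)), -4) = Mul(Mul(Add(Mul(2, -3), Mul(6, -4)), 7), -4) = Mul(Mul(Add(-6, -24), 7), -4) = Mul(Mul(-30, 7), -4) = Mul(-210, -4) = 840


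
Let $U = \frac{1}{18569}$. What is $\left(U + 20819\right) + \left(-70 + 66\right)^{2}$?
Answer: $\frac{386885116}{18569} \approx 20835.0$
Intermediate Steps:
$U = \frac{1}{18569} \approx 5.3853 \cdot 10^{-5}$
$\left(U + 20819\right) + \left(-70 + 66\right)^{2} = \left(\frac{1}{18569} + 20819\right) + \left(-70 + 66\right)^{2} = \frac{386588012}{18569} + \left(-4\right)^{2} = \frac{386588012}{18569} + 16 = \frac{386885116}{18569}$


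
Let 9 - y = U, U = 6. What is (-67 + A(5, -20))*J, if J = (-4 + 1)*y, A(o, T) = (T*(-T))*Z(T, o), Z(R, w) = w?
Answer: 18603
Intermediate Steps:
y = 3 (y = 9 - 1*6 = 9 - 6 = 3)
A(o, T) = -o*T² (A(o, T) = (T*(-T))*o = (-T²)*o = -o*T²)
J = -9 (J = (-4 + 1)*3 = -3*3 = -9)
(-67 + A(5, -20))*J = (-67 - 1*5*(-20)²)*(-9) = (-67 - 1*5*400)*(-9) = (-67 - 2000)*(-9) = -2067*(-9) = 18603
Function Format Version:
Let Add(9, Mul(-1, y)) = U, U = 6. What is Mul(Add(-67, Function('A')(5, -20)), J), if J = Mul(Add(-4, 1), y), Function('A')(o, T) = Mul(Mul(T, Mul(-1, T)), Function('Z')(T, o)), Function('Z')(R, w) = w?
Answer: 18603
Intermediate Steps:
y = 3 (y = Add(9, Mul(-1, 6)) = Add(9, -6) = 3)
Function('A')(o, T) = Mul(-1, o, Pow(T, 2)) (Function('A')(o, T) = Mul(Mul(T, Mul(-1, T)), o) = Mul(Mul(-1, Pow(T, 2)), o) = Mul(-1, o, Pow(T, 2)))
J = -9 (J = Mul(Add(-4, 1), 3) = Mul(-3, 3) = -9)
Mul(Add(-67, Function('A')(5, -20)), J) = Mul(Add(-67, Mul(-1, 5, Pow(-20, 2))), -9) = Mul(Add(-67, Mul(-1, 5, 400)), -9) = Mul(Add(-67, -2000), -9) = Mul(-2067, -9) = 18603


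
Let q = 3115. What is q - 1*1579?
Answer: 1536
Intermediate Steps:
q - 1*1579 = 3115 - 1*1579 = 3115 - 1579 = 1536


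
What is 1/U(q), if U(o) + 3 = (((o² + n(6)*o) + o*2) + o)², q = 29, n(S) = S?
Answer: 1/1214401 ≈ 8.2345e-7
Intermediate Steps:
U(o) = -3 + (o² + 9*o)² (U(o) = -3 + (((o² + 6*o) + o*2) + o)² = -3 + (((o² + 6*o) + 2*o) + o)² = -3 + ((o² + 8*o) + o)² = -3 + (o² + 9*o)²)
1/U(q) = 1/(-3 + 29²*(9 + 29)²) = 1/(-3 + 841*38²) = 1/(-3 + 841*1444) = 1/(-3 + 1214404) = 1/1214401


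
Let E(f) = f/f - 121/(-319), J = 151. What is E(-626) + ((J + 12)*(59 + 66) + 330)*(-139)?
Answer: -83461815/29 ≈ -2.8780e+6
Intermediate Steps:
E(f) = 40/29 (E(f) = 1 - 121*(-1/319) = 1 + 11/29 = 40/29)
E(-626) + ((J + 12)*(59 + 66) + 330)*(-139) = 40/29 + ((151 + 12)*(59 + 66) + 330)*(-139) = 40/29 + (163*125 + 330)*(-139) = 40/29 + (20375 + 330)*(-139) = 40/29 + 20705*(-139) = 40/29 - 2877995 = -83461815/29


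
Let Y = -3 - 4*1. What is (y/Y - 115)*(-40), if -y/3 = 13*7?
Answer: 3040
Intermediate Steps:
y = -273 (y = -39*7 = -3*91 = -273)
Y = -7 (Y = -3 - 4 = -7)
(y/Y - 115)*(-40) = (-273/(-7) - 115)*(-40) = (-273*(-1/7) - 115)*(-40) = (39 - 115)*(-40) = -76*(-40) = 3040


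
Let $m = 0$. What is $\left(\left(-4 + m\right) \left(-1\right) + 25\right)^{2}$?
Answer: $841$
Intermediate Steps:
$\left(\left(-4 + m\right) \left(-1\right) + 25\right)^{2} = \left(\left(-4 + 0\right) \left(-1\right) + 25\right)^{2} = \left(\left(-4\right) \left(-1\right) + 25\right)^{2} = \left(4 + 25\right)^{2} = 29^{2} = 841$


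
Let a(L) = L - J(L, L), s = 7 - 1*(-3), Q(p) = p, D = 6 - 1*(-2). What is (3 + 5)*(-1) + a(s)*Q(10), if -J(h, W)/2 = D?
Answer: 252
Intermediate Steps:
D = 8 (D = 6 + 2 = 8)
J(h, W) = -16 (J(h, W) = -2*8 = -16)
s = 10 (s = 7 + 3 = 10)
a(L) = 16 + L (a(L) = L - 1*(-16) = L + 16 = 16 + L)
(3 + 5)*(-1) + a(s)*Q(10) = (3 + 5)*(-1) + (16 + 10)*10 = 8*(-1) + 26*10 = -8 + 260 = 252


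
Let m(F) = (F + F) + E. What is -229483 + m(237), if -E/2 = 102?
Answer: -229213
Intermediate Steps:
E = -204 (E = -2*102 = -204)
m(F) = -204 + 2*F (m(F) = (F + F) - 204 = 2*F - 204 = -204 + 2*F)
-229483 + m(237) = -229483 + (-204 + 2*237) = -229483 + (-204 + 474) = -229483 + 270 = -229213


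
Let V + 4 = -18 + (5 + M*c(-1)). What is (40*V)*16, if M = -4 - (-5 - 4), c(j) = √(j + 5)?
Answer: -4480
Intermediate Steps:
c(j) = √(5 + j)
M = 5 (M = -4 - 1*(-9) = -4 + 9 = 5)
V = -7 (V = -4 + (-18 + (5 + 5*√(5 - 1))) = -4 + (-18 + (5 + 5*√4)) = -4 + (-18 + (5 + 5*2)) = -4 + (-18 + (5 + 10)) = -4 + (-18 + 15) = -4 - 3 = -7)
(40*V)*16 = (40*(-7))*16 = -280*16 = -4480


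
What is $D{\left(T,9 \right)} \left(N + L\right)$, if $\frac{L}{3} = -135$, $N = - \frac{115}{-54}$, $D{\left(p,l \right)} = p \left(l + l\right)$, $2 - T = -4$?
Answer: $-43510$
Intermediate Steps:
$T = 6$ ($T = 2 - -4 = 2 + 4 = 6$)
$D{\left(p,l \right)} = 2 l p$ ($D{\left(p,l \right)} = p 2 l = 2 l p$)
$N = \frac{115}{54}$ ($N = \left(-115\right) \left(- \frac{1}{54}\right) = \frac{115}{54} \approx 2.1296$)
$L = -405$ ($L = 3 \left(-135\right) = -405$)
$D{\left(T,9 \right)} \left(N + L\right) = 2 \cdot 9 \cdot 6 \left(\frac{115}{54} - 405\right) = 108 \left(- \frac{21755}{54}\right) = -43510$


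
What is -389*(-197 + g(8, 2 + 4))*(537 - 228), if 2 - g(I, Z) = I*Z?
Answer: 29208843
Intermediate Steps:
g(I, Z) = 2 - I*Z
-389*(-197 + g(8, 2 + 4))*(537 - 228) = -389*(-197 + (2 - 1*8*(2 + 4)))*(537 - 228) = -389*(-197 + (2 - 1*8*6))*309 = -389*(-197 + (2 - 48))*309 = -389*(-197 - 46)*309 = -(-94527)*309 = -389*(-75087) = 29208843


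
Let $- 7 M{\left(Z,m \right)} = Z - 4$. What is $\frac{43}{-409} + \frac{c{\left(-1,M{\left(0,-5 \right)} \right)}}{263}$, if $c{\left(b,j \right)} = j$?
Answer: $- \frac{77527}{752969} \approx -0.10296$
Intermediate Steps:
$M{\left(Z,m \right)} = \frac{4}{7} - \frac{Z}{7}$ ($M{\left(Z,m \right)} = - \frac{Z - 4}{7} = - \frac{-4 + Z}{7} = \frac{4}{7} - \frac{Z}{7}$)
$\frac{43}{-409} + \frac{c{\left(-1,M{\left(0,-5 \right)} \right)}}{263} = \frac{43}{-409} + \frac{\frac{4}{7} - 0}{263} = 43 \left(- \frac{1}{409}\right) + \left(\frac{4}{7} + 0\right) \frac{1}{263} = - \frac{43}{409} + \frac{4}{7} \cdot \frac{1}{263} = - \frac{43}{409} + \frac{4}{1841} = - \frac{77527}{752969}$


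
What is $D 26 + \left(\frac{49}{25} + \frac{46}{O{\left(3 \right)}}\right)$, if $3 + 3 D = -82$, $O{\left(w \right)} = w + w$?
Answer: $- \frac{18176}{25} \approx -727.04$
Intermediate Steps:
$O{\left(w \right)} = 2 w$
$D = - \frac{85}{3}$ ($D = -1 + \frac{1}{3} \left(-82\right) = -1 - \frac{82}{3} = - \frac{85}{3} \approx -28.333$)
$D 26 + \left(\frac{49}{25} + \frac{46}{O{\left(3 \right)}}\right) = \left(- \frac{85}{3}\right) 26 + \left(\frac{49}{25} + \frac{46}{2 \cdot 3}\right) = - \frac{2210}{3} + \left(49 \cdot \frac{1}{25} + \frac{46}{6}\right) = - \frac{2210}{3} + \left(\frac{49}{25} + 46 \cdot \frac{1}{6}\right) = - \frac{2210}{3} + \left(\frac{49}{25} + \frac{23}{3}\right) = - \frac{2210}{3} + \frac{722}{75} = - \frac{18176}{25}$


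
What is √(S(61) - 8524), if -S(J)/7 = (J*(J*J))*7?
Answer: I*√11130593 ≈ 3336.3*I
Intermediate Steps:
S(J) = -49*J³ (S(J) = -7*J*(J*J)*7 = -7*J*J²*7 = -7*J³*7 = -49*J³)
√(S(61) - 8524) = √(-49*61³ - 8524) = √(-49*226981 - 8524) = √(-11122069 - 8524) = √(-11130593) = I*√11130593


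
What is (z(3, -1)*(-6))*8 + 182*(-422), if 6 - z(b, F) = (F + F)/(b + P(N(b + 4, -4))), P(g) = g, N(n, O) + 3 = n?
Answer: -539740/7 ≈ -77106.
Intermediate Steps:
N(n, O) = -3 + n
z(b, F) = 6 - 2*F/(1 + 2*b) (z(b, F) = 6 - (F + F)/(b + (-3 + (b + 4))) = 6 - 2*F/(b + (-3 + (4 + b))) = 6 - 2*F/(b + (1 + b)) = 6 - 2*F/(1 + 2*b))
(z(3, -1)*(-6))*8 + 182*(-422) = ((2*(3 - 1*(-1) + 6*3)/(1 + 2*3))*(-6))*8 + 182*(-422) = ((2*(3 + 1 + 18)/(1 + 6))*(-6))*8 - 76804 = ((2*22/7)*(-6))*8 - 76804 = ((2*(⅐)*22)*(-6))*8 - 76804 = ((44/7)*(-6))*8 - 76804 = -264/7*8 - 76804 = -2112/7 - 76804 = -539740/7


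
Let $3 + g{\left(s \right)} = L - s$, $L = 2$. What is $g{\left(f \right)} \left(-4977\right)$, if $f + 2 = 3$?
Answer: $9954$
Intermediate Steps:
$f = 1$ ($f = -2 + 3 = 1$)
$g{\left(s \right)} = -1 - s$ ($g{\left(s \right)} = -3 - \left(-2 + s\right) = -1 - s$)
$g{\left(f \right)} \left(-4977\right) = \left(-1 - 1\right) \left(-4977\right) = \left(-2\right) \left(-4977\right) = 9954$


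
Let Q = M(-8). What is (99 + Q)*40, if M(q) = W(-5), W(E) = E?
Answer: 3760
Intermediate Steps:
M(q) = -5
Q = -5
(99 + Q)*40 = (99 - 5)*40 = 94*40 = 3760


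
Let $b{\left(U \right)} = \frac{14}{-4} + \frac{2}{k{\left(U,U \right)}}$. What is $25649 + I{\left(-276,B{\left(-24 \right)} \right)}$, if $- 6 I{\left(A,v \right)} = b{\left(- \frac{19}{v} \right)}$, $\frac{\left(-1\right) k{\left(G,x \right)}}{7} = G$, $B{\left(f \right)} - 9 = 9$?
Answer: $\frac{40936663}{1596} \approx 25650.0$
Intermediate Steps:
$B{\left(f \right)} = 18$ ($B{\left(f \right)} = 9 + 9 = 18$)
$k{\left(G,x \right)} = - 7 G$
$b{\left(U \right)} = - \frac{7}{2} - \frac{2}{7 U}$ ($b{\left(U \right)} = \frac{14}{-4} + \frac{2}{\left(-7\right) U} = 14 \left(- \frac{1}{4}\right) + 2 \left(- \frac{1}{7 U}\right) = - \frac{7}{2} - \frac{2}{7 U}$)
$I{\left(A,v \right)} = \frac{v \left(-4 + \frac{931}{v}\right)}{1596}$ ($I{\left(A,v \right)} = - \frac{\frac{1}{14} \frac{1}{\left(-19\right) \frac{1}{v}} \left(-4 - 49 \left(- \frac{19}{v}\right)\right)}{6} = - \frac{\frac{1}{14} \left(- \frac{v}{19}\right) \left(-4 + \frac{931}{v}\right)}{6} = - \frac{\left(- \frac{1}{266}\right) v \left(-4 + \frac{931}{v}\right)}{6} = \frac{v \left(-4 + \frac{931}{v}\right)}{1596}$)
$25649 + I{\left(-276,B{\left(-24 \right)} \right)} = 25649 + \left(\frac{7}{12} - \frac{6}{133}\right) = 25649 + \frac{859}{1596} = \frac{40936663}{1596}$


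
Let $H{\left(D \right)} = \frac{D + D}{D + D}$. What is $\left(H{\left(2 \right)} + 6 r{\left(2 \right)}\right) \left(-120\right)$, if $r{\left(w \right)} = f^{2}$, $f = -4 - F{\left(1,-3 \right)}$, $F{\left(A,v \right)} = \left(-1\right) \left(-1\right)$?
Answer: $-18120$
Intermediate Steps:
$F{\left(A,v \right)} = 1$
$H{\left(D \right)} = 1$ ($H{\left(D \right)} = \frac{2 D}{2 D} = 2 D \frac{1}{2 D} = 1$)
$f = -5$ ($f = -4 - 1 = -5$)
$r{\left(w \right)} = 25$ ($r{\left(w \right)} = \left(-5\right)^{2} = 25$)
$\left(H{\left(2 \right)} + 6 r{\left(2 \right)}\right) \left(-120\right) = \left(1 + 6 \cdot 25\right) \left(-120\right) = \left(1 + 150\right) \left(-120\right) = 151 \left(-120\right) = -18120$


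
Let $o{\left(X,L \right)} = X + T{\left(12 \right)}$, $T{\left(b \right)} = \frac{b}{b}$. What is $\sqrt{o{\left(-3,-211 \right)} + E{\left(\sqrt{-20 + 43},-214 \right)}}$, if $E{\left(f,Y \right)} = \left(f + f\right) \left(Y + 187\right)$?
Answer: $\sqrt{-2 - 54 \sqrt{23}} \approx 16.155 i$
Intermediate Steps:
$T{\left(b \right)} = 1$
$E{\left(f,Y \right)} = 2 f \left(187 + Y\right)$
$o{\left(X,L \right)} = 1 + X$ ($o{\left(X,L \right)} = X + 1 = 1 + X$)
$\sqrt{o{\left(-3,-211 \right)} + E{\left(\sqrt{-20 + 43},-214 \right)}} = \sqrt{\left(1 - 3\right) + 2 \sqrt{-20 + 43} \left(187 - 214\right)} = \sqrt{-2 + 2 \sqrt{23} \left(-27\right)} = \sqrt{-2 - 54 \sqrt{23}}$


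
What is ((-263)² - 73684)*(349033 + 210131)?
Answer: -2524625460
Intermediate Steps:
((-263)² - 73684)*(349033 + 210131) = (69169 - 73684)*559164 = -4515*559164 = -2524625460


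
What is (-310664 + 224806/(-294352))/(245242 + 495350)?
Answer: -5080266363/12110818688 ≈ -0.41948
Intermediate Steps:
(-310664 + 224806/(-294352))/(245242 + 495350) = (-310664 + 224806*(-1/294352))/740592 = (-310664 - 112403/147176)*(1/740592) = -45722397267/147176*1/740592 = -5080266363/12110818688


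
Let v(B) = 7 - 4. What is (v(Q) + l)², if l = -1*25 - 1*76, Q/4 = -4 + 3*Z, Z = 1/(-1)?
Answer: 9604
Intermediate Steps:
Z = -1
Q = -28 (Q = 4*(-4 + 3*(-1)) = 4*(-4 - 3) = 4*(-7) = -28)
v(B) = 3
l = -101 (l = -25 - 76 = -101)
(v(Q) + l)² = (3 - 101)² = (-98)² = 9604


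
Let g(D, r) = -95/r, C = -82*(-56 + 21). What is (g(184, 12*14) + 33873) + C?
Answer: 6172729/168 ≈ 36742.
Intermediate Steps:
C = 2870 (C = -82*(-35) = 2870)
(g(184, 12*14) + 33873) + C = (-95/(12*14) + 33873) + 2870 = (-95/168 + 33873) + 2870 = 5690569/168 + 2870 = 6172729/168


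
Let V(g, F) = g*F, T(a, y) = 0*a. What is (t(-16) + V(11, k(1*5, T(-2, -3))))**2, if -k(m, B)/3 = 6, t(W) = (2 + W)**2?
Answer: 4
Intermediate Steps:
T(a, y) = 0
k(m, B) = -18 (k(m, B) = -3*6 = -18)
V(g, F) = F*g
(t(-16) + V(11, k(1*5, T(-2, -3))))**2 = ((2 - 16)**2 - 18*11)**2 = ((-14)**2 - 198)**2 = (196 - 198)**2 = (-2)**2 = 4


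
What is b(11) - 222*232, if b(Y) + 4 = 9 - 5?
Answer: -51504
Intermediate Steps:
b(Y) = 0 (b(Y) = -4 + (9 - 5) = -4 + 4 = 0)
b(11) - 222*232 = 0 - 222*232 = 0 - 51504 = -51504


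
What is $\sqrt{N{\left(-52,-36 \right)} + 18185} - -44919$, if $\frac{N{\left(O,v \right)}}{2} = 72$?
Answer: $44919 + \sqrt{18329} \approx 45054.0$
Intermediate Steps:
$N{\left(O,v \right)} = 144$ ($N{\left(O,v \right)} = 2 \cdot 72 = 144$)
$\sqrt{N{\left(-52,-36 \right)} + 18185} - -44919 = \sqrt{144 + 18185} - -44919 = \sqrt{18329} + 44919 = 44919 + \sqrt{18329}$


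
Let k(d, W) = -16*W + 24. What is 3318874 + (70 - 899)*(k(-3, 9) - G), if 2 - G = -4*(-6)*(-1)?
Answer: 3439908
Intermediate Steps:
G = 26 (G = 2 - (-4*(-6))*(-1) = 2 - 24*(-1) = 2 - 1*(-24) = 2 + 24 = 26)
k(d, W) = 24 - 16*W
3318874 + (70 - 899)*(k(-3, 9) - G) = 3318874 + (70 - 899)*((24 - 16*9) - 1*26) = 3318874 - 829*((24 - 144) - 26) = 3318874 - 829*(-120 - 26) = 3318874 - 829*(-146) = 3318874 + 121034 = 3439908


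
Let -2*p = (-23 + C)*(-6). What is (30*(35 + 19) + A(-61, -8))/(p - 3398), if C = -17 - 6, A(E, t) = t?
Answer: -31/68 ≈ -0.45588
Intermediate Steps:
C = -23
p = -138 (p = -(-23 - 23)*(-6)/2 = -(-23)*(-6) = -1/2*276 = -138)
(30*(35 + 19) + A(-61, -8))/(p - 3398) = (30*(35 + 19) - 8)/(-138 - 3398) = (30*54 - 8)/(-3536) = (1620 - 8)*(-1/3536) = 1612*(-1/3536) = -31/68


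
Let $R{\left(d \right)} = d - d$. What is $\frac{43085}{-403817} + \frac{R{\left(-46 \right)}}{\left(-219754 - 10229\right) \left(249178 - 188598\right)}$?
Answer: $- \frac{43085}{403817} \approx -0.10669$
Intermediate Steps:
$R{\left(d \right)} = 0$
$\frac{43085}{-403817} + \frac{R{\left(-46 \right)}}{\left(-219754 - 10229\right) \left(249178 - 188598\right)} = \frac{43085}{-403817} + \frac{0}{\left(-219754 - 10229\right) \left(249178 - 188598\right)} = 43085 \left(- \frac{1}{403817}\right) + \frac{0}{\left(-229983\right) 60580} = - \frac{43085}{403817} + \frac{0}{-13932370140} = - \frac{43085}{403817} + 0 \left(- \frac{1}{13932370140}\right) = - \frac{43085}{403817} + 0 = - \frac{43085}{403817}$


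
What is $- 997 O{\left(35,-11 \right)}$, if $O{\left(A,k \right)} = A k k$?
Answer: $-4222295$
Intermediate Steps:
$O{\left(A,k \right)} = A k^{2}$
$- 997 O{\left(35,-11 \right)} = - 997 \cdot 35 \left(-11\right)^{2} = - 997 \cdot 35 \cdot 121 = \left(-997\right) 4235 = -4222295$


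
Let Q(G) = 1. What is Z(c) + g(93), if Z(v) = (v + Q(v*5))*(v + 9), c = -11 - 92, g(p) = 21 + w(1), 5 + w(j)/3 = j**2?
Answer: 9597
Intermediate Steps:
w(j) = -15 + 3*j**2
g(p) = 9 (g(p) = 21 + (-15 + 3*1**2) = 21 + (-15 + 3*1) = 21 + (-15 + 3) = 21 - 12 = 9)
c = -103
Z(v) = (1 + v)*(9 + v) (Z(v) = (v + 1)*(v + 9) = (1 + v)*(9 + v))
Z(c) + g(93) = (9 + (-103)**2 + 10*(-103)) + 9 = (9 + 10609 - 1030) + 9 = 9588 + 9 = 9597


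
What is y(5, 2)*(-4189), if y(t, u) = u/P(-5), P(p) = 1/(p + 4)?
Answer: 8378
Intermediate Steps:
P(p) = 1/(4 + p)
y(t, u) = -u (y(t, u) = u/(1/(4 - 5)) = u/(1/(-1)) = u/(-1) = u*(-1) = -u)
y(5, 2)*(-4189) = -1*2*(-4189) = -2*(-4189) = 8378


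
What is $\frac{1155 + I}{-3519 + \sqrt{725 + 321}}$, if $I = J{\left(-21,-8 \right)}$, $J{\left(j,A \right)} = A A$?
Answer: $- \frac{4289661}{12382315} - \frac{1219 \sqrt{1046}}{12382315} \approx -0.34962$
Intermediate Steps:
$J{\left(j,A \right)} = A^{2}$
$I = 64$ ($I = \left(-8\right)^{2} = 64$)
$\frac{1155 + I}{-3519 + \sqrt{725 + 321}} = \frac{1155 + 64}{-3519 + \sqrt{725 + 321}} = \frac{1219}{-3519 + \sqrt{1046}}$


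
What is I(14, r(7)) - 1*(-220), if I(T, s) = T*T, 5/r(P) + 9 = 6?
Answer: 416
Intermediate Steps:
r(P) = -5/3 (r(P) = 5/(-9 + 6) = 5/(-3) = 5*(-⅓) = -5/3)
I(T, s) = T²
I(14, r(7)) - 1*(-220) = 14² - 1*(-220) = 196 + 220 = 416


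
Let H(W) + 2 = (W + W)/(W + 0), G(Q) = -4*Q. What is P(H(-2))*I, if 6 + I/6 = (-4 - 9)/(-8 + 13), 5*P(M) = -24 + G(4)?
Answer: 2064/5 ≈ 412.80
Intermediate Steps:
H(W) = 0 (H(W) = -2 + (W + W)/(W + 0) = -2 + (2*W)/W = -2 + 2 = 0)
P(M) = -8 (P(M) = (-24 - 4*4)/5 = (-24 - 16)/5 = (⅕)*(-40) = -8)
I = -258/5 (I = -36 + 6*((-4 - 9)/(-8 + 13)) = -36 + 6*(-13/5) = -36 - 78/5 = -258/5 ≈ -51.600)
P(H(-2))*I = -8*(-258/5) = 2064/5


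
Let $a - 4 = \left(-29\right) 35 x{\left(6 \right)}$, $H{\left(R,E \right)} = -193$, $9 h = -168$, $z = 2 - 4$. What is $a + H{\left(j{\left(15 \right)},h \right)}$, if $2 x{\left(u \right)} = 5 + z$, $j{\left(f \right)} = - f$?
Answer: $- \frac{3423}{2} \approx -1711.5$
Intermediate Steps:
$z = -2$ ($z = 2 - 4 = -2$)
$h = - \frac{56}{3}$ ($h = \frac{1}{9} \left(-168\right) = - \frac{56}{3} \approx -18.667$)
$x{\left(u \right)} = \frac{3}{2}$ ($x{\left(u \right)} = \frac{5 - 2}{2} = \frac{1}{2} \cdot 3 = \frac{3}{2}$)
$a = - \frac{3037}{2}$ ($a = 4 + \left(-29\right) 35 \cdot \frac{3}{2} = 4 - \frac{3045}{2} = - \frac{3037}{2} \approx -1518.5$)
$a + H{\left(j{\left(15 \right)},h \right)} = - \frac{3037}{2} - 193 = - \frac{3423}{2}$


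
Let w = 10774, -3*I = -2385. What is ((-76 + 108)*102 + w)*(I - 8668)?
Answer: -110521174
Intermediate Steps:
I = 795 (I = -⅓*(-2385) = 795)
((-76 + 108)*102 + w)*(I - 8668) = ((-76 + 108)*102 + 10774)*(795 - 8668) = (32*102 + 10774)*(-7873) = (3264 + 10774)*(-7873) = 14038*(-7873) = -110521174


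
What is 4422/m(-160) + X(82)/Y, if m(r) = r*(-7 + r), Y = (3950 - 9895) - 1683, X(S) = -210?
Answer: 4917777/25477520 ≈ 0.19302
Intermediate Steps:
Y = -7628 (Y = -5945 - 1683 = -7628)
4422/m(-160) + X(82)/Y = 4422/((-160*(-7 - 160))) - 210/(-7628) = 4422/((-160*(-167))) - 210*(-1/7628) = 4422/26720 + 105/3814 = 4422*(1/26720) + 105/3814 = 2211/13360 + 105/3814 = 4917777/25477520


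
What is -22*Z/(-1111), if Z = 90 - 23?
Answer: 134/101 ≈ 1.3267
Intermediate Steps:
Z = 67
-22*Z/(-1111) = -22*67/(-1111) = -1474*(-1/1111) = 134/101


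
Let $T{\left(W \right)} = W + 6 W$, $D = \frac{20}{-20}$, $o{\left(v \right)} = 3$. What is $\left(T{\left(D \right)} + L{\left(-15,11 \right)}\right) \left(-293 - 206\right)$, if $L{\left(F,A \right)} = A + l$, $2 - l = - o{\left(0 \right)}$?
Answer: $-4491$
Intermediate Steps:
$D = -1$ ($D = 20 \left(- \frac{1}{20}\right) = -1$)
$T{\left(W \right)} = 7 W$
$l = 5$ ($l = 2 - \left(-1\right) 3 = 2 - -3 = 2 + 3 = 5$)
$L{\left(F,A \right)} = 5 + A$ ($L{\left(F,A \right)} = A + 5 = 5 + A$)
$\left(T{\left(D \right)} + L{\left(-15,11 \right)}\right) \left(-293 - 206\right) = \left(7 \left(-1\right) + \left(5 + 11\right)\right) \left(-293 - 206\right) = \left(-7 + 16\right) \left(-499\right) = 9 \left(-499\right) = -4491$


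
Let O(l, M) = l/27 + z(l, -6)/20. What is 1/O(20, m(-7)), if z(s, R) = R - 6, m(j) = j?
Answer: 135/19 ≈ 7.1053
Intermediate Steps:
z(s, R) = -6 + R
O(l, M) = -3/5 + l/27 (O(l, M) = l/27 + (-6 - 6)/20 = l*(1/27) - 12*1/20 = l/27 - 3/5 = -3/5 + l/27)
1/O(20, m(-7)) = 1/(-3/5 + (1/27)*20) = 1/(-3/5 + 20/27) = 1/(19/135) = 135/19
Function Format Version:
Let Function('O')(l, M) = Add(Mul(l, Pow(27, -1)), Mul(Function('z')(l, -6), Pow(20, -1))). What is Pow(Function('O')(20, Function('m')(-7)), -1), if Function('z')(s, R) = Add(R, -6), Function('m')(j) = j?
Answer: Rational(135, 19) ≈ 7.1053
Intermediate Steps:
Function('z')(s, R) = Add(-6, R)
Function('O')(l, M) = Add(Rational(-3, 5), Mul(Rational(1, 27), l)) (Function('O')(l, M) = Add(Mul(l, Pow(27, -1)), Mul(Add(-6, -6), Pow(20, -1))) = Add(Mul(l, Rational(1, 27)), Mul(-12, Rational(1, 20))) = Add(Mul(Rational(1, 27), l), Rational(-3, 5)) = Add(Rational(-3, 5), Mul(Rational(1, 27), l)))
Pow(Function('O')(20, Function('m')(-7)), -1) = Pow(Add(Rational(-3, 5), Mul(Rational(1, 27), 20)), -1) = Pow(Add(Rational(-3, 5), Rational(20, 27)), -1) = Pow(Rational(19, 135), -1) = Rational(135, 19)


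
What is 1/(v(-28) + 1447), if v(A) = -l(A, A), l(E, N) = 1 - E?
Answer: 1/1418 ≈ 0.00070522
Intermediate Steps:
v(A) = -1 + A (v(A) = -(1 - A) = -1 + A)
1/(v(-28) + 1447) = 1/((-1 - 28) + 1447) = 1/(-29 + 1447) = 1/1418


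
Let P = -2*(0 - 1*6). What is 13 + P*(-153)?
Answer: -1823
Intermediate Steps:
P = 12 (P = -2*(0 - 6) = -2*(-6) = 12)
13 + P*(-153) = 13 + 12*(-153) = 13 - 1836 = -1823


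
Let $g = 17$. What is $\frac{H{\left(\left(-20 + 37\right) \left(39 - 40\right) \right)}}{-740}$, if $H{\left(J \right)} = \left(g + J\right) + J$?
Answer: $\frac{17}{740} \approx 0.022973$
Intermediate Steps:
$H{\left(J \right)} = 17 + 2 J$ ($H{\left(J \right)} = \left(17 + J\right) + J = 17 + 2 J$)
$\frac{H{\left(\left(-20 + 37\right) \left(39 - 40\right) \right)}}{-740} = \frac{17 + 2 \left(-20 + 37\right) \left(39 - 40\right)}{-740} = \left(17 + 2 \cdot 17 \left(-1\right)\right) \left(- \frac{1}{740}\right) = \left(17 + 2 \left(-17\right)\right) \left(- \frac{1}{740}\right) = \left(17 - 34\right) \left(- \frac{1}{740}\right) = \left(-17\right) \left(- \frac{1}{740}\right) = \frac{17}{740}$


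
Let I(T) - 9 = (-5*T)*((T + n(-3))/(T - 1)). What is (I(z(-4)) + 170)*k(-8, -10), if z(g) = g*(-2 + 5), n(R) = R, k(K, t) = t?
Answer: -32270/13 ≈ -2482.3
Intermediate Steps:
z(g) = 3*g (z(g) = g*3 = 3*g)
I(T) = 9 - 5*T*(-3 + T)/(-1 + T) (I(T) = 9 + (-5*T)*((T - 3)/(T - 1)) = 9 + (-5*T)*((-3 + T)/(-1 + T)) = 9 - 5*T*(-3 + T)/(-1 + T))
(I(z(-4)) + 170)*k(-8, -10) = ((-9 - 5*(3*(-4))² + 24*(3*(-4)))/(-1 + 3*(-4)) + 170)*(-10) = ((-9 - 5*(-12)² + 24*(-12))/(-1 - 12) + 170)*(-10) = ((-9 - 5*144 - 288)/(-13) + 170)*(-10) = (-(-9 - 720 - 288)/13 + 170)*(-10) = (-1/13*(-1017) + 170)*(-10) = (1017/13 + 170)*(-10) = (3227/13)*(-10) = -32270/13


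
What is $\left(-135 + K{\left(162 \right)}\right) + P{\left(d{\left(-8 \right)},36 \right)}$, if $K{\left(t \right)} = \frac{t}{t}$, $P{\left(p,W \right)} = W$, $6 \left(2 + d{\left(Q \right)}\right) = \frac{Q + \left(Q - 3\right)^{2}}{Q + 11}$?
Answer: $-98$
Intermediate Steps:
$d{\left(Q \right)} = -2 + \frac{Q + \left(-3 + Q\right)^{2}}{6 \left(11 + Q\right)}$ ($d{\left(Q \right)} = -2 + \frac{\left(Q + \left(Q - 3\right)^{2}\right) \frac{1}{Q + 11}}{6} = -2 + \frac{\left(Q + \left(-3 + Q\right)^{2}\right) \frac{1}{11 + Q}}{6} = -2 + \frac{\frac{1}{11 + Q} \left(Q + \left(-3 + Q\right)^{2}\right)}{6} = -2 + \frac{Q + \left(-3 + Q\right)^{2}}{6 \left(11 + Q\right)}$)
$K{\left(t \right)} = 1$
$\left(-135 + K{\left(162 \right)}\right) + P{\left(d{\left(-8 \right)},36 \right)} = \left(-135 + 1\right) + 36 = -134 + 36 = -98$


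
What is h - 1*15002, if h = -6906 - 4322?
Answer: -26230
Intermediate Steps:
h = -11228
h - 1*15002 = -11228 - 1*15002 = -11228 - 15002 = -26230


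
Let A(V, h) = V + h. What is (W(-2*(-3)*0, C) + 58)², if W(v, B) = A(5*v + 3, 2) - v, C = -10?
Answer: 3969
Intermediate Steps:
W(v, B) = 5 + 4*v (W(v, B) = ((5*v + 3) + 2) - v = ((3 + 5*v) + 2) - v = (5 + 5*v) - v = 5 + 4*v)
(W(-2*(-3)*0, C) + 58)² = ((5 + 4*(-2*(-3)*0)) + 58)² = ((5 + 4*(6*0)) + 58)² = ((5 + 4*0) + 58)² = ((5 + 0) + 58)² = (5 + 58)² = 63² = 3969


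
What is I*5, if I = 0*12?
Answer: 0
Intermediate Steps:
I = 0
I*5 = 0*5 = 0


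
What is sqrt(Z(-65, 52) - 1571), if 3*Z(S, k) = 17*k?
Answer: I*sqrt(11487)/3 ≈ 35.726*I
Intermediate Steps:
Z(S, k) = 17*k/3 (Z(S, k) = (17*k)/3 = 17*k/3)
sqrt(Z(-65, 52) - 1571) = sqrt((17/3)*52 - 1571) = sqrt(884/3 - 1571) = sqrt(-3829/3) = I*sqrt(11487)/3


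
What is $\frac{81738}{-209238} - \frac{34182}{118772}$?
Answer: $- \frac{1405029921}{2070967978} \approx -0.67844$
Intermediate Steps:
$\frac{81738}{-209238} - \frac{34182}{118772} = 81738 \left(- \frac{1}{209238}\right) - \frac{17091}{59386} = - \frac{13623}{34873} - \frac{17091}{59386} = - \frac{1405029921}{2070967978}$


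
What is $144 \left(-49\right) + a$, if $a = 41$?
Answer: $-7015$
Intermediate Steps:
$144 \left(-49\right) + a = 144 \left(-49\right) + 41 = -7056 + 41 = -7015$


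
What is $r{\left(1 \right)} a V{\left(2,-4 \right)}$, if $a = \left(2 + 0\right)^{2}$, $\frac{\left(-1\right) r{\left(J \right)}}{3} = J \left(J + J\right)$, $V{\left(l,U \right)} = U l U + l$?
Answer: $-816$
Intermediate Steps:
$V{\left(l,U \right)} = l + l U^{2}$ ($V{\left(l,U \right)} = l U^{2} + l = l + l U^{2}$)
$r{\left(J \right)} = - 6 J^{2}$ ($r{\left(J \right)} = - 3 J \left(J + J\right) = - 3 J 2 J = - 3 \cdot 2 J^{2} = - 6 J^{2}$)
$a = 4$ ($a = 2^{2} = 4$)
$r{\left(1 \right)} a V{\left(2,-4 \right)} = - 6 \cdot 1^{2} \cdot 4 \cdot 2 \left(1 + \left(-4\right)^{2}\right) = \left(-6\right) 1 \cdot 4 \cdot 2 \left(1 + 16\right) = \left(-6\right) 4 \cdot 2 \cdot 17 = \left(-24\right) 34 = -816$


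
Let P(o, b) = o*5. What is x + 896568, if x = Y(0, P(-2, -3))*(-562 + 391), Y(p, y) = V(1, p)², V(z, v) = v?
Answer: 896568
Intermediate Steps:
P(o, b) = 5*o
Y(p, y) = p²
x = 0 (x = 0²*(-562 + 391) = 0*(-171) = 0)
x + 896568 = 0 + 896568 = 896568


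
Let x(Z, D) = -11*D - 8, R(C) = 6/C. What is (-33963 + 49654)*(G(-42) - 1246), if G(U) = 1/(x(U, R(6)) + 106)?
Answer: -1700920091/87 ≈ -1.9551e+7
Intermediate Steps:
x(Z, D) = -8 - 11*D
G(U) = 1/87 (G(U) = 1/((-8 - 66/6) + 106) = 1/((-8 - 11*1) + 106) = 1/((-8 - 11) + 106) = 1/(-19 + 106) = 1/87)
(-33963 + 49654)*(G(-42) - 1246) = (-33963 + 49654)*(1/87 - 1246) = 15691*(-108401/87) = -1700920091/87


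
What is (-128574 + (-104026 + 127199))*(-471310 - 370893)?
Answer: 88769038403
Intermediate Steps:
(-128574 + (-104026 + 127199))*(-471310 - 370893) = (-128574 + 23173)*(-842203) = -105401*(-842203) = 88769038403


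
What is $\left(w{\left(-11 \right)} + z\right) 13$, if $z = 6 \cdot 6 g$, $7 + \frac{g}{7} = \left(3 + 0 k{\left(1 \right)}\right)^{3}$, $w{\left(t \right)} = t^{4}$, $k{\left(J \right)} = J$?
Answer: $255853$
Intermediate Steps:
$g = 140$ ($g = -49 + 7 \left(3 + 0 \cdot 1\right)^{3} = -49 + 7 \left(3 + 0\right)^{3} = -49 + 7 \cdot 3^{3} = -49 + 7 \cdot 27 = -49 + 189 = 140$)
$z = 5040$ ($z = 6 \cdot 6 \cdot 140 = 36 \cdot 140 = 5040$)
$\left(w{\left(-11 \right)} + z\right) 13 = \left(\left(-11\right)^{4} + 5040\right) 13 = \left(14641 + 5040\right) 13 = 19681 \cdot 13 = 255853$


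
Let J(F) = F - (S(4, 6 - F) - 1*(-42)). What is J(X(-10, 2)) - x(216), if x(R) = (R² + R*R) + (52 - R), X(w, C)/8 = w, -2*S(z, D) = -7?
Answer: -186547/2 ≈ -93274.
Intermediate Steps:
S(z, D) = 7/2 (S(z, D) = -½*(-7) = 7/2)
X(w, C) = 8*w
x(R) = 52 - R + 2*R² (x(R) = (R² + R²) + (52 - R) = 2*R² + (52 - R) = 52 - R + 2*R²)
J(F) = -91/2 + F (J(F) = F - (7/2 - 1*(-42)) = F - (7/2 + 42) = F - 1*91/2 = F - 91/2 = -91/2 + F)
J(X(-10, 2)) - x(216) = (-91/2 + 8*(-10)) - (52 - 1*216 + 2*216²) = (-91/2 - 80) - (52 - 216 + 2*46656) = -251/2 - (52 - 216 + 93312) = -251/2 - 1*93148 = -251/2 - 93148 = -186547/2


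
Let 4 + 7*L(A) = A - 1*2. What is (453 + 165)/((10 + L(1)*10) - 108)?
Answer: -2163/368 ≈ -5.8777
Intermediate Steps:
L(A) = -6/7 + A/7 (L(A) = -4/7 + (A - 1*2)/7 = -4/7 + (A - 2)/7 = -4/7 + (-2 + A)/7 = -4/7 + (-2/7 + A/7) = -6/7 + A/7)
(453 + 165)/((10 + L(1)*10) - 108) = (453 + 165)/((10 + (-6/7 + (⅐)*1)*10) - 108) = 618/((10 + (-6/7 + ⅐)*10) - 108) = 618/((10 - 5/7*10) - 108) = 618/((10 - 50/7) - 108) = 618/(20/7 - 108) = 618/(-736/7) = 618*(-7/736) = -2163/368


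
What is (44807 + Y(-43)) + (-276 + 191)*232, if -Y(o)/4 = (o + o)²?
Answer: -4497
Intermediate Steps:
Y(o) = -16*o² (Y(o) = -4*(o + o)² = -4*4*o² = -16*o²)
(44807 + Y(-43)) + (-276 + 191)*232 = (44807 - 16*(-43)²) + (-276 + 191)*232 = (44807 - 16*1849) - 85*232 = (44807 - 29584) - 19720 = 15223 - 19720 = -4497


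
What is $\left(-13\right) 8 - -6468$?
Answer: $6364$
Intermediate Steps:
$\left(-13\right) 8 - -6468 = -104 + 6468 = 6364$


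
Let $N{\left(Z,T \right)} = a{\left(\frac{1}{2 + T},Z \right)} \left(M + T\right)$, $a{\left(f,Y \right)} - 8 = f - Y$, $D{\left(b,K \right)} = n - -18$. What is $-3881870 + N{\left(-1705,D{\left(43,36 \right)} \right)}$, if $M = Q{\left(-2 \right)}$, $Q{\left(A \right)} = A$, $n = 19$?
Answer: $- \frac{149054650}{39} \approx -3.8219 \cdot 10^{6}$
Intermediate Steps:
$D{\left(b,K \right)} = 37$ ($D{\left(b,K \right)} = 19 - -18 = 19 + 18 = 37$)
$a{\left(f,Y \right)} = 8 + f - Y$ ($a{\left(f,Y \right)} = 8 - \left(Y - f\right) = 8 + f - Y$)
$M = -2$
$N{\left(Z,T \right)} = \left(-2 + T\right) \left(8 + \frac{1}{2 + T} - Z\right)$ ($N{\left(Z,T \right)} = \left(8 + \frac{1}{2 + T} - Z\right) \left(-2 + T\right) = \left(-2 + T\right) \left(8 + \frac{1}{2 + T} - Z\right)$)
$-3881870 + N{\left(-1705,D{\left(43,36 \right)} \right)} = -3881870 + \frac{\left(1 + \left(2 + 37\right) \left(8 - -1705\right)\right) \left(-2 + 37\right)}{2 + 37} = -3881870 + \frac{1}{39} \left(1 + 39 \left(8 + 1705\right)\right) 35 = -3881870 + \frac{1}{39} \left(1 + 39 \cdot 1713\right) 35 = -3881870 + \frac{1}{39} \left(1 + 66807\right) 35 = -3881870 + \frac{1}{39} \cdot 66808 \cdot 35 = -3881870 + \frac{2338280}{39} = - \frac{149054650}{39}$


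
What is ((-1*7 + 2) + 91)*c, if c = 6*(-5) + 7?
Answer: -1978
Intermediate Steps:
c = -23 (c = -30 + 7 = -23)
((-1*7 + 2) + 91)*c = ((-1*7 + 2) + 91)*(-23) = ((-7 + 2) + 91)*(-23) = (-5 + 91)*(-23) = 86*(-23) = -1978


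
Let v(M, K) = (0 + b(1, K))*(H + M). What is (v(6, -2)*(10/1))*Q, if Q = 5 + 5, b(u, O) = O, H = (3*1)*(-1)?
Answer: -600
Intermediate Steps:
H = -3 (H = 3*(-1) = -3)
v(M, K) = K*(-3 + M) (v(M, K) = (0 + K)*(-3 + M) = K*(-3 + M))
Q = 10
(v(6, -2)*(10/1))*Q = ((-2*(-3 + 6))*(10/1))*10 = ((-2*3)*(10*1))*10 = -6*10*10 = -60*10 = -600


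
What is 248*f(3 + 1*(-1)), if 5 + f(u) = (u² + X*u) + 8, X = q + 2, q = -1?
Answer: 2232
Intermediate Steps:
X = 1 (X = -1 + 2 = 1)
f(u) = 3 + u + u² (f(u) = -5 + ((u² + 1*u) + 8) = -5 + ((u² + u) + 8) = -5 + ((u + u²) + 8) = -5 + (8 + u + u²) = 3 + u + u²)
248*f(3 + 1*(-1)) = 248*(3 + (3 + 1*(-1)) + (3 + 1*(-1))²) = 248*(3 + (3 - 1) + (3 - 1)²) = 248*(3 + 2 + 2²) = 248*(3 + 2 + 4) = 248*9 = 2232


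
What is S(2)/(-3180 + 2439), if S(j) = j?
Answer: -2/741 ≈ -0.0026991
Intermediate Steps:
S(2)/(-3180 + 2439) = 2/(-3180 + 2439) = 2/(-741) = -1/741*2 = -2/741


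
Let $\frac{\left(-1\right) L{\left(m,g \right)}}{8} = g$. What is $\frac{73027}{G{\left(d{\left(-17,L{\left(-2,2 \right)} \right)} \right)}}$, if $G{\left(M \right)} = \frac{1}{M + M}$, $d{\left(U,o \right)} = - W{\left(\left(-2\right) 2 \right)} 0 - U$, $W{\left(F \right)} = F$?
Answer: $2482918$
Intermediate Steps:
$L{\left(m,g \right)} = - 8 g$
$d{\left(U,o \right)} = - U$ ($d{\left(U,o \right)} = - \left(-2\right) 2 \cdot 0 - U = \left(-1\right) \left(-4\right) 0 - U = 4 \cdot 0 - U = 0 - U = - U$)
$G{\left(M \right)} = \frac{1}{2 M}$
$\frac{73027}{G{\left(d{\left(-17,L{\left(-2,2 \right)} \right)} \right)}} = \frac{73027}{\frac{1}{2} \frac{1}{\left(-1\right) \left(-17\right)}} = \frac{73027}{\frac{1}{2} \cdot \frac{1}{17}} = 73027 \frac{1}{\frac{1}{34}} = 73027 \cdot 34 = 2482918$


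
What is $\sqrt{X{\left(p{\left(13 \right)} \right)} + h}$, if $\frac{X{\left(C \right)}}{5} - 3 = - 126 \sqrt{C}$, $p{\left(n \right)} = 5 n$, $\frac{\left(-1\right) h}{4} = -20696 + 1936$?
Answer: $\sqrt{75055 - 630 \sqrt{65}} \approx 264.53$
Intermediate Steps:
$h = 75040$ ($h = - 4 \left(-20696 + 1936\right) = \left(-4\right) \left(-18760\right) = 75040$)
$X{\left(C \right)} = 15 - 630 \sqrt{C}$ ($X{\left(C \right)} = 15 + 5 \left(- 126 \sqrt{C}\right) = 15 - 630 \sqrt{C}$)
$\sqrt{X{\left(p{\left(13 \right)} \right)} + h} = \sqrt{\left(15 - 630 \sqrt{5 \cdot 13}\right) + 75040} = \sqrt{\left(15 - 630 \sqrt{65}\right) + 75040} = \sqrt{75055 - 630 \sqrt{65}}$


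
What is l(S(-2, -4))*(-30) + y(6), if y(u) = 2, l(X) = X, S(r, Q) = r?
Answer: 62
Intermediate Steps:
l(S(-2, -4))*(-30) + y(6) = -2*(-30) + 2 = 60 + 2 = 62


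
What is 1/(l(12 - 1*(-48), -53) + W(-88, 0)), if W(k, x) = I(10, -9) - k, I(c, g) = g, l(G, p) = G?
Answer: 1/139 ≈ 0.0071942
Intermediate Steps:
W(k, x) = -9 - k
1/(l(12 - 1*(-48), -53) + W(-88, 0)) = 1/((12 - 1*(-48)) + (-9 - 1*(-88))) = 1/((12 + 48) + (-9 + 88)) = 1/(60 + 79) = 1/139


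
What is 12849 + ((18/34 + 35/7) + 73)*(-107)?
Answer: 75588/17 ≈ 4446.4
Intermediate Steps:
12849 + ((18/34 + 35/7) + 73)*(-107) = 12849 + ((18*(1/34) + 35*(⅐)) + 73)*(-107) = 12849 + ((9/17 + 5) + 73)*(-107) = 12849 + (94/17 + 73)*(-107) = 12849 + (1335/17)*(-107) = 12849 - 142845/17 = 75588/17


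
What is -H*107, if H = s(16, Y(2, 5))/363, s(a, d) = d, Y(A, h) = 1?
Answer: -107/363 ≈ -0.29477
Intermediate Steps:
H = 1/363 ≈ 0.0027548
-H*107 = -1*1/363*107 = -1/363*107 = -107/363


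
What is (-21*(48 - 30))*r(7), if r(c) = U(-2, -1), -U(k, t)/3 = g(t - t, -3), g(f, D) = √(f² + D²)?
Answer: 3402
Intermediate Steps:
g(f, D) = √(D² + f²)
U(k, t) = -9 (U(k, t) = -3*√((-3)² + (t - t)²) = -3*√(9 + 0²) = -3*√(9 + 0) = -3*√9 = -3*3 = -9)
r(c) = -9
(-21*(48 - 30))*r(7) = -21*(48 - 30)*(-9) = -21*18*(-9) = -378*(-9) = 3402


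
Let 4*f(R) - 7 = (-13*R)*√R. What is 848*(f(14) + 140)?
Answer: 120204 - 38584*√14 ≈ -24164.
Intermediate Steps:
f(R) = 7/4 - 13*R^(3/2)/4 (f(R) = 7/4 + ((-13*R)*√R)/4 = 7/4 + (-13*R^(3/2))/4 = 7/4 - 13*R^(3/2)/4)
848*(f(14) + 140) = 848*((7/4 - 91*√14/2) + 140) = 848*(567/4 - 91*√14/2) = 120204 - 38584*√14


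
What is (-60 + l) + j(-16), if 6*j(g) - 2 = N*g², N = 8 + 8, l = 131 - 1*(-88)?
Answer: 842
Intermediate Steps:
l = 219 (l = 131 + 88 = 219)
N = 16
j(g) = ⅓ + 8*g²/3 (j(g) = ⅓ + (16*g²)/6 = ⅓ + 8*g²/3)
(-60 + l) + j(-16) = (-60 + 219) + (⅓ + (8/3)*(-16)²) = 159 + (⅓ + (8/3)*256) = 159 + (⅓ + 2048/3) = 159 + 683 = 842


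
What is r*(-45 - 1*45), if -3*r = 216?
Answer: 6480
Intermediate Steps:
r = -72 (r = -⅓*216 = -72)
r*(-45 - 1*45) = -72*(-45 - 1*45) = -72*(-45 - 45) = -72*(-90) = 6480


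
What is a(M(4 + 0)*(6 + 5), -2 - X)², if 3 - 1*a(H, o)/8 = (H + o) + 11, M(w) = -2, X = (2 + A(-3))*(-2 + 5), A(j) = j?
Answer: 10816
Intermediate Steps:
X = -3 (X = (2 - 3)*(-2 + 5) = -1*3 = -3)
a(H, o) = -64 - 8*H - 8*o (a(H, o) = 24 - 8*((H + o) + 11) = 24 - 8*(11 + H + o) = 24 + (-88 - 8*H - 8*o) = -64 - 8*H - 8*o)
a(M(4 + 0)*(6 + 5), -2 - X)² = (-64 - (-16)*(6 + 5) - 8*(-2 - 1*(-3)))² = (-64 - (-16)*11 - 8*(-2 + 3))² = (-64 - 8*(-22) - 8*1)² = (-64 + 176 - 8)² = 104² = 10816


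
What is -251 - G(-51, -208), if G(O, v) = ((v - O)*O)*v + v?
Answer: 1665413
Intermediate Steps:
G(O, v) = v + O*v*(v - O) (G(O, v) = (O*(v - O))*v + v = O*v*(v - O) + v = v + O*v*(v - O))
-251 - G(-51, -208) = -251 - (-208)*(1 - 1*(-51)² - 51*(-208)) = -251 - (-208)*(1 - 1*2601 + 10608) = -251 - (-208)*(1 - 2601 + 10608) = -251 - (-208)*8008 = -251 - 1*(-1665664) = -251 + 1665664 = 1665413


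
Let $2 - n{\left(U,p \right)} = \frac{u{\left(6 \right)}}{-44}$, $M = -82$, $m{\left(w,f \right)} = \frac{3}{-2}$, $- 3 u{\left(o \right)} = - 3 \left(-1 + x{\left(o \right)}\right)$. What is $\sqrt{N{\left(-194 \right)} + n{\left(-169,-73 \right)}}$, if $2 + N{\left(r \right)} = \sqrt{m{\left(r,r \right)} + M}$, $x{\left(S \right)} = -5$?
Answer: $\frac{\sqrt{-66 + 242 i \sqrt{334}}}{22} \approx 2.1216 + 2.1535 i$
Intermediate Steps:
$u{\left(o \right)} = -6$ ($u{\left(o \right)} = - \frac{\left(-3\right) \left(-1 - 5\right)}{3} = - \frac{\left(-3\right) \left(-6\right)}{3} = \left(- \frac{1}{3}\right) 18 = -6$)
$m{\left(w,f \right)} = - \frac{3}{2}$ ($m{\left(w,f \right)} = 3 \left(- \frac{1}{2}\right) = - \frac{3}{2}$)
$n{\left(U,p \right)} = \frac{41}{22}$ ($n{\left(U,p \right)} = 2 - - \frac{6}{-44} = 2 - \left(-6\right) \left(- \frac{1}{44}\right) = 2 - \frac{3}{22} = \frac{41}{22}$)
$N{\left(r \right)} = -2 + \frac{i \sqrt{334}}{2}$ ($N{\left(r \right)} = -2 + \sqrt{- \frac{3}{2} - 82} = -2 + \sqrt{- \frac{167}{2}} = -2 + \frac{i \sqrt{334}}{2}$)
$\sqrt{N{\left(-194 \right)} + n{\left(-169,-73 \right)}} = \sqrt{\left(-2 + \frac{i \sqrt{334}}{2}\right) + \frac{41}{22}} = \sqrt{- \frac{3}{22} + \frac{i \sqrt{334}}{2}}$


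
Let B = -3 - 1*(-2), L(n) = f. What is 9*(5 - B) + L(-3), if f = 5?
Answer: 59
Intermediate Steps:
L(n) = 5
B = -1 (B = -3 + 2 = -1)
9*(5 - B) + L(-3) = 9*(5 - 1*(-1)) + 5 = 9*(5 + 1) + 5 = 9*6 + 5 = 54 + 5 = 59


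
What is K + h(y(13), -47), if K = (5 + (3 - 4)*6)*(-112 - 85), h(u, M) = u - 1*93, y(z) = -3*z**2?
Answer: -403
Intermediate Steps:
h(u, M) = -93 + u (h(u, M) = u - 93 = -93 + u)
K = 197 (K = (5 - 1*6)*(-197) = (5 - 6)*(-197) = -1*(-197) = 197)
K + h(y(13), -47) = 197 + (-93 - 3*13**2) = 197 + (-93 - 3*169) = 197 + (-93 - 507) = 197 - 600 = -403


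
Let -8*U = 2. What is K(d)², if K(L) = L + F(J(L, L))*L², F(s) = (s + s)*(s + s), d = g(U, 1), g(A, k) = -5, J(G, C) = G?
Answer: 6225025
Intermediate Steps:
U = -¼ (U = -⅛*2 = -¼ ≈ -0.25000)
d = -5
F(s) = 4*s² (F(s) = (2*s)*(2*s) = 4*s²)
K(L) = L + 4*L⁴ (K(L) = L + (4*L²)*L² = L + 4*L⁴)
K(d)² = (-5 + 4*(-5)⁴)² = (-5 + 4*625)² = (-5 + 2500)² = 2495² = 6225025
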